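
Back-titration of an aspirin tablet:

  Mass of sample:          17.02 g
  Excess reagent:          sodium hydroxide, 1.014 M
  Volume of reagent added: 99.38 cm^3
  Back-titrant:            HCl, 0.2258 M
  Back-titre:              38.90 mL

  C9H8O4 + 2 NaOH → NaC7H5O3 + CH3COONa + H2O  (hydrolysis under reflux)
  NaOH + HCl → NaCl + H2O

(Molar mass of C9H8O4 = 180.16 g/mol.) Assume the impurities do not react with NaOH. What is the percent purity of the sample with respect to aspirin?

48.69 %

n(NaOH) added = 0.09938 × 1.014 = 0.1008 mol
n(HCl) used in back-titration = 0.03890 × 0.2258 = 8.784 × 10^-3 mol
n(NaOH) left over = 8.784 × 10^-3 mol (1:1 ratio)
n(NaOH) consumed by analyte = 0.1008 − 8.784 × 10^-3 = 0.09199 mol
From the 1:2 ratio, n(C9H8O4) = 1/2 × 0.09199 = 0.04599 mol
mass of C9H8O4 = 0.04599 × 180.16 = 8.286 g
% C9H8O4 = 8.286 / 17.02 × 100 = 48.69 %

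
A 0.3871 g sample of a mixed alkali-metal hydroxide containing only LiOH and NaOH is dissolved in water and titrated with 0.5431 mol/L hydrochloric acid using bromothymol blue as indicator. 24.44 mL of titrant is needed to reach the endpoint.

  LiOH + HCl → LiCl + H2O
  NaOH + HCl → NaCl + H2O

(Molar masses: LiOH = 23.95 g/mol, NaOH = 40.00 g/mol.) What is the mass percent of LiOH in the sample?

n(HCl) = 0.02444 × 0.5431 = 0.01327 mol
Let x = n(LiOH), y = n(NaOH).
Titrant: 1x + 1y = 0.01327;  mass: 23.95x + 40.00y = 0.3871
Solving, x = 8.962 × 10^-3 mol, y = 4.312 × 10^-3 mol
mass of LiOH = 8.962 × 10^-3 × 23.95 = 0.2146 g
% LiOH = 0.2146 / 0.3871 × 100 = 55.45 %

55.45 %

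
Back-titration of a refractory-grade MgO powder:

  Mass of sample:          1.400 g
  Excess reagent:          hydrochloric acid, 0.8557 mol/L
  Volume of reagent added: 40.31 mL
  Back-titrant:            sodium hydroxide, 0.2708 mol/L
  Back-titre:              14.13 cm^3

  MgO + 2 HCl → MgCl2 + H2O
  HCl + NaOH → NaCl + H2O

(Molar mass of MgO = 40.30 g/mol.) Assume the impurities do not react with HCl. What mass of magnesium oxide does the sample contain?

n(HCl) added = 0.04031 × 0.8557 = 0.03449 mol
n(NaOH) used in back-titration = 0.01413 × 0.2708 = 3.826 × 10^-3 mol
n(HCl) left over = 3.826 × 10^-3 mol (1:1 ratio)
n(HCl) consumed by analyte = 0.03449 − 3.826 × 10^-3 = 0.03067 mol
From the 1:2 ratio, n(MgO) = 1/2 × 0.03067 = 0.01533 mol
mass of MgO = 0.01533 × 40.30 = 0.6179 g

0.6179 g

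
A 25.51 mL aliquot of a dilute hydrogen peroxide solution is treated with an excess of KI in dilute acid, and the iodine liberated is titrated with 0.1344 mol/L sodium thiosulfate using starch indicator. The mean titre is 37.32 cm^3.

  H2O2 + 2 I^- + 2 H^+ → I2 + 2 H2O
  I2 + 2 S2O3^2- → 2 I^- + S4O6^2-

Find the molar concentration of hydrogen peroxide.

n(S2O3^2-) = 0.03732 × 0.1344 = 5.016 × 10^-3 mol
n(I2) = n(S2O3^2-)/2 = 2.508 × 10^-3 mol
n(H2O2) in the aliquot = 2.508 × 10^-3 mol (1:1 ratio)
[H2O2] = 2.508 × 10^-3 / 0.02551 = 0.09831 mol/L

0.09831 mol/L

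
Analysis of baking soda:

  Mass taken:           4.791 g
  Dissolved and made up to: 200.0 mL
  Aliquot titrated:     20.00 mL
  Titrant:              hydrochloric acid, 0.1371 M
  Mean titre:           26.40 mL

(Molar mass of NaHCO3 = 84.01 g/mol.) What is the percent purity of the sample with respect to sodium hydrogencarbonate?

63.47 %

NaHCO3 + HCl → NaCl + H2O + CO2
n(HCl) per titration = 0.02640 × 0.1371 = 3.619 × 10^-3 mol
n(NaHCO3) in each aliquot = 3.619 × 10^-3 mol (1:1 ratio)
n(NaHCO3) in the whole flask = 3.619 × 10^-3 × 200.0/20.00 = 0.03619 mol
mass of NaHCO3 = 0.03619 × 84.01 = 3.041 g
% NaHCO3 = 3.041 / 4.791 × 100 = 63.47 %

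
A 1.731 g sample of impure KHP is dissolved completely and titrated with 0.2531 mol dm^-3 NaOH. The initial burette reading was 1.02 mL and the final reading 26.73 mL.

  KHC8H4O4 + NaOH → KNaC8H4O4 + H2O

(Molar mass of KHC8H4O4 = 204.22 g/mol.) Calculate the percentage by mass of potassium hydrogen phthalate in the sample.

n(NaOH) = 0.02571 L × 0.2531 mol/L = 6.507 × 10^-3 mol
n(KHC8H4O4) = 6.507 × 10^-3 mol (1:1 ratio)
mass of KHC8H4O4 = 6.507 × 10^-3 × 204.22 g/mol = 1.329 g
% KHC8H4O4 = 1.329 / 1.731 × 100 = 76.77 %

76.77 %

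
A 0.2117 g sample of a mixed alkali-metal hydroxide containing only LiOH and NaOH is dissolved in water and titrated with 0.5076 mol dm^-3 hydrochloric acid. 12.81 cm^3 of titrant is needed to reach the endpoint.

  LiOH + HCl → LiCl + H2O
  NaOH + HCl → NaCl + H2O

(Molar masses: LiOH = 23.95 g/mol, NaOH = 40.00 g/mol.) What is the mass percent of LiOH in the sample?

34.11 %

n(HCl) = 0.01281 × 0.5076 = 6.502 × 10^-3 mol
Let x = n(LiOH), y = n(NaOH).
Titrant: 1x + 1y = 6.502 × 10^-3;  mass: 23.95x + 40.00y = 0.2117
Solving, x = 3.015 × 10^-3 mol, y = 3.487 × 10^-3 mol
mass of LiOH = 3.015 × 10^-3 × 23.95 = 0.07221 g
% LiOH = 0.07221 / 0.2117 × 100 = 34.11 %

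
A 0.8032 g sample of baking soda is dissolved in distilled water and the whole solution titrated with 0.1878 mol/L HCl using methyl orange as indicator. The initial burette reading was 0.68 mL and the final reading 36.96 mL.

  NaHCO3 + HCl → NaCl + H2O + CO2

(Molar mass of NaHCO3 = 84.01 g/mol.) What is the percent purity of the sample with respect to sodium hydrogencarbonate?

n(HCl) = 0.03628 L × 0.1878 mol/L = 6.813 × 10^-3 mol
n(NaHCO3) = 6.813 × 10^-3 mol (1:1 ratio)
mass of NaHCO3 = 6.813 × 10^-3 × 84.01 g/mol = 0.5724 g
% NaHCO3 = 0.5724 / 0.8032 × 100 = 71.26 %

71.26 %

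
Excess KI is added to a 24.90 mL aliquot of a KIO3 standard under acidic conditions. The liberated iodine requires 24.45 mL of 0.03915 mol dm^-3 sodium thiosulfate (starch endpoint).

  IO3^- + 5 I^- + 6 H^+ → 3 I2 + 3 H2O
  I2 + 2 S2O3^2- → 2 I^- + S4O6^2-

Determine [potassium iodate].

n(S2O3^2-) = 0.02445 × 0.03915 = 9.572 × 10^-4 mol
n(I2) = n(S2O3^2-)/2 = 4.786 × 10^-4 mol
From the 1:3 ratio, n(IO3^-) in the aliquot = 1/3 × 4.786 × 10^-4 = 1.595 × 10^-4 mol
[IO3^-] = 1.595 × 10^-4 / 0.02490 = 0.006407 mol/L

0.006407 mol/L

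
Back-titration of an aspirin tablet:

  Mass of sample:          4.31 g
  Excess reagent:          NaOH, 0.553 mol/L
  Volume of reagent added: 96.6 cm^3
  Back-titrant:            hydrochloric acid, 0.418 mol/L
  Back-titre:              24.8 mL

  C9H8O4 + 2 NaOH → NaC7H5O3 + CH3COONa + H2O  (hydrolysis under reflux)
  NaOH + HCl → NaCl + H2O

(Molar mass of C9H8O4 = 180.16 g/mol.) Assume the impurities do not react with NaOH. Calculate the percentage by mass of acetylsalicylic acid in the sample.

n(NaOH) added = 0.0966 × 0.553 = 0.0534 mol
n(HCl) used in back-titration = 0.0248 × 0.418 = 0.0104 mol
n(NaOH) left over = 0.0104 mol (1:1 ratio)
n(NaOH) consumed by analyte = 0.0534 − 0.0104 = 0.0431 mol
From the 1:2 ratio, n(C9H8O4) = 1/2 × 0.0431 = 0.0215 mol
mass of C9H8O4 = 0.0215 × 180.16 = 3.88 g
% C9H8O4 = 3.88 / 4.31 × 100 = 90.0 %

90.0 %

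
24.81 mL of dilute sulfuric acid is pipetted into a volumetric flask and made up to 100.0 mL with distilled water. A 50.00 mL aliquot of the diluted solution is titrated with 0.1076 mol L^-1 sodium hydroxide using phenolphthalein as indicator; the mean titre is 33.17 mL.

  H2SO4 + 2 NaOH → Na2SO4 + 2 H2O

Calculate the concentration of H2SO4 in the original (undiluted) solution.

0.1439 mol/L

n(NaOH) = 0.03317 × 0.1076 = 3.569 × 10^-3 mol
From the 1:2 ratio, n(H2SO4) in the aliquot = 1/2 × 3.569 × 10^-3 = 1.785 × 10^-3 mol
[H2SO4]_dilute = 1.785 × 10^-3 / 0.05000 = 0.03569 mol/L
Dilution factor = 100.0 / 24.81 = 4.031
[H2SO4]_stock = 0.03569 × 4.031 = 0.1439 mol/L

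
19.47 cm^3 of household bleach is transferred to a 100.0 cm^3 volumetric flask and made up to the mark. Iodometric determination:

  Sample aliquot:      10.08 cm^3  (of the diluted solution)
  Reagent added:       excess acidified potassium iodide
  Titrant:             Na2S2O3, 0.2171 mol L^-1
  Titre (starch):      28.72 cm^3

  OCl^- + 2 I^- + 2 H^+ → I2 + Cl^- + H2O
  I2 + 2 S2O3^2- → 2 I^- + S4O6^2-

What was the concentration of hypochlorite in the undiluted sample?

n(S2O3^2-) = 0.02872 × 0.2171 = 6.235 × 10^-3 mol
n(I2) = n(S2O3^2-)/2 = 3.118 × 10^-3 mol
n(OCl^-) in the aliquot = 3.118 × 10^-3 mol (1:1 ratio)
[OCl^-]_dilute = 3.118 × 10^-3 / 0.01008 = 0.3093 mol/L
[OCl^-]_original = 0.3093 × 100.0/19.47 = 1.589 mol/L

1.589 mol/L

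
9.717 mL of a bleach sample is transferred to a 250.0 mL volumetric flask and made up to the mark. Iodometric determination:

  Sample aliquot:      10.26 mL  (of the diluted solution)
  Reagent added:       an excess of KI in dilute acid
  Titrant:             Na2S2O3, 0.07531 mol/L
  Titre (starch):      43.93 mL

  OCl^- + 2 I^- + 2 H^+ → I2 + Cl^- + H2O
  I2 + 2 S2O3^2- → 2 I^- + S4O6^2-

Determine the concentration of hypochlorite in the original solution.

n(S2O3^2-) = 0.04393 × 0.07531 = 3.308 × 10^-3 mol
n(I2) = n(S2O3^2-)/2 = 1.654 × 10^-3 mol
n(OCl^-) in the aliquot = 1.654 × 10^-3 mol (1:1 ratio)
[OCl^-]_dilute = 1.654 × 10^-3 / 0.01026 = 0.1612 mol/L
[OCl^-]_original = 0.1612 × 250.0/9.717 = 4.148 mol/L

4.148 mol/L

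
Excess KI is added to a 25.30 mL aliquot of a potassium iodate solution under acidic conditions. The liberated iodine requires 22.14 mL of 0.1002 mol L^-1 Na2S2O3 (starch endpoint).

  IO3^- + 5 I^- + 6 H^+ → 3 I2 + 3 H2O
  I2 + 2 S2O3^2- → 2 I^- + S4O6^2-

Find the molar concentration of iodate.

0.01461 mol/L

n(S2O3^2-) = 0.02214 × 0.1002 = 2.218 × 10^-3 mol
n(I2) = n(S2O3^2-)/2 = 1.109 × 10^-3 mol
From the 1:3 ratio, n(IO3^-) in the aliquot = 1/3 × 1.109 × 10^-3 = 3.697 × 10^-4 mol
[IO3^-] = 3.697 × 10^-4 / 0.02530 = 0.01461 mol/L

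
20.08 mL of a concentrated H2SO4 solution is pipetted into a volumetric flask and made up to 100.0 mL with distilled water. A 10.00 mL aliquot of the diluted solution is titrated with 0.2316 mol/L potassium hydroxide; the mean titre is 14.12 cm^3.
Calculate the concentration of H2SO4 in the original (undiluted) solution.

H2SO4 + 2 KOH → K2SO4 + 2 H2O
n(KOH) = 0.01412 × 0.2316 = 3.270 × 10^-3 mol
From the 1:2 ratio, n(H2SO4) in the aliquot = 1/2 × 3.270 × 10^-3 = 1.635 × 10^-3 mol
[H2SO4]_dilute = 1.635 × 10^-3 / 0.01000 = 0.1635 mol/L
Dilution factor = 100.0 / 20.08 = 4.980
[H2SO4]_stock = 0.1635 × 4.980 = 0.8143 mol/L

0.8143 mol/L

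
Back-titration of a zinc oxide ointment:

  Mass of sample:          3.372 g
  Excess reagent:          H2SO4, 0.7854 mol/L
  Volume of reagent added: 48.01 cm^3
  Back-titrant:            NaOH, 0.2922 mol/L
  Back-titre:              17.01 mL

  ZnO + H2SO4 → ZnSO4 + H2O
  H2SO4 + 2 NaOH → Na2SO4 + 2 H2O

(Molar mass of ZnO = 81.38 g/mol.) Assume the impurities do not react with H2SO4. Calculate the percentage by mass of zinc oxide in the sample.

n(H2SO4) added = 0.04801 × 0.7854 = 0.03771 mol
n(NaOH) used in back-titration = 0.01701 × 0.2922 = 4.970 × 10^-3 mol
From the 1:2 ratio, n(H2SO4) left over = 1/2 × 4.970 × 10^-3 = 2.485 × 10^-3 mol
n(H2SO4) consumed by analyte = 0.03771 − 2.485 × 10^-3 = 0.03522 mol
n(ZnO) = 0.03522 mol (1:1 ratio)
mass of ZnO = 0.03522 × 81.38 = 2.866 g
% ZnO = 2.866 / 3.372 × 100 = 85.00 %

85.00 %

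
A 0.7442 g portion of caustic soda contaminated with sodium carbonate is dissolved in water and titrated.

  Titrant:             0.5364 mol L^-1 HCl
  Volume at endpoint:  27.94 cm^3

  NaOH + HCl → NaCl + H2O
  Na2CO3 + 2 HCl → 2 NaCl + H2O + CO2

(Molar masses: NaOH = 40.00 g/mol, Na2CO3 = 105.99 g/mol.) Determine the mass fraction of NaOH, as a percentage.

n(HCl) = 0.02794 × 0.5364 = 0.01499 mol
Let x = n(NaOH), y = n(Na2CO3).
Titrant: 1x + 2y = 0.01499;  mass: 40.00x + 105.99y = 0.7442
Solving, x = 3.850 × 10^-3 mol, y = 5.568 × 10^-3 mol
mass of NaOH = 3.850 × 10^-3 × 40.00 = 0.1540 g
% NaOH = 0.1540 / 0.7442 × 100 = 20.70 %

20.70 %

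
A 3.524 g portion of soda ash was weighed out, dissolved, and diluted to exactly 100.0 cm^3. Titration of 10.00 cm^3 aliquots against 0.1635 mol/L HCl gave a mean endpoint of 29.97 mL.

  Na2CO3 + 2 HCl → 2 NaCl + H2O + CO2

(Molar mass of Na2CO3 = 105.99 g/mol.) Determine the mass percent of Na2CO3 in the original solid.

n(HCl) per titration = 0.02997 × 0.1635 = 4.900 × 10^-3 mol
From the 1:2 ratio, n(Na2CO3) in each aliquot = 1/2 × 4.900 × 10^-3 = 2.450 × 10^-3 mol
n(Na2CO3) in the whole flask = 2.450 × 10^-3 × 100.0/10.00 = 0.02450 mol
mass of Na2CO3 = 0.02450 × 105.99 = 2.597 g
% Na2CO3 = 2.597 / 3.524 × 100 = 73.69 %

73.69 %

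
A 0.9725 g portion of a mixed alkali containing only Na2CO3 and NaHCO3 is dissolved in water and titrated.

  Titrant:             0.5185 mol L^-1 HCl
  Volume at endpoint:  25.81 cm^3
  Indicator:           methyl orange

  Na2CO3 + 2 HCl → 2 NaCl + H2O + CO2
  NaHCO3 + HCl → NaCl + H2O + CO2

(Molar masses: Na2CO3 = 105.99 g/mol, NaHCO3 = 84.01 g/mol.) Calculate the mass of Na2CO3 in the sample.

n(HCl) = 0.02581 × 0.5185 = 0.01338 mol
Let x = n(Na2CO3), y = n(NaHCO3).
Titrant: 2x + 1y = 0.01338;  mass: 105.99x + 84.01y = 0.9725
Solving, x = 2.447 × 10^-3 mol, y = 8.489 × 10^-3 mol
mass of Na2CO3 = 2.447 × 10^-3 × 105.99 = 0.2593 g

0.2593 g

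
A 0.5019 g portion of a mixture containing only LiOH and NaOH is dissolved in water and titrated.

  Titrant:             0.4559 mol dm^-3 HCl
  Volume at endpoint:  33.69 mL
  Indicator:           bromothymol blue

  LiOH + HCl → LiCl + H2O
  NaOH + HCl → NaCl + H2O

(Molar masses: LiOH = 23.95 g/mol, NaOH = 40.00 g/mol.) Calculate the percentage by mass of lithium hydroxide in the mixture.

n(HCl) = 0.03369 × 0.4559 = 0.01536 mol
Let x = n(LiOH), y = n(NaOH).
Titrant: 1x + 1y = 0.01536;  mass: 23.95x + 40.00y = 0.5019
Solving, x = 7.008 × 10^-3 mol, y = 8.352 × 10^-3 mol
mass of LiOH = 7.008 × 10^-3 × 23.95 = 0.1678 g
% LiOH = 0.1678 / 0.5019 × 100 = 33.44 %

33.44 %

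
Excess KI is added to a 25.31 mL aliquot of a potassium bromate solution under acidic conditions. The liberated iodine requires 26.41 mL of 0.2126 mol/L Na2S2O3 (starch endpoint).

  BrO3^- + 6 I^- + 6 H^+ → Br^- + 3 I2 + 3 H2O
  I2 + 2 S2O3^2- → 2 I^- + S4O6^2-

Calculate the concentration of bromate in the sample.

n(S2O3^2-) = 0.02641 × 0.2126 = 5.615 × 10^-3 mol
n(I2) = n(S2O3^2-)/2 = 2.807 × 10^-3 mol
From the 1:3 ratio, n(BrO3^-) in the aliquot = 1/3 × 2.807 × 10^-3 = 9.358 × 10^-4 mol
[BrO3^-] = 9.358 × 10^-4 / 0.02531 = 0.03697 mol/L

0.03697 mol/L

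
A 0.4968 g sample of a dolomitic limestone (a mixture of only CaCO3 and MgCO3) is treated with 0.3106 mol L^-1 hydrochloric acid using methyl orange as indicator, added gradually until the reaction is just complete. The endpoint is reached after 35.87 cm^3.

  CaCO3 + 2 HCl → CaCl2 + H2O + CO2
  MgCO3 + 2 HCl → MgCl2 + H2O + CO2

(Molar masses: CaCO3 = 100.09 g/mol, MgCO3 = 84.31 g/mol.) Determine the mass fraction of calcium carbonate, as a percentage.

34.65 %

n(HCl) = 0.03587 × 0.3106 = 0.01114 mol
Let x = n(CaCO3), y = n(MgCO3).
Titrant: 2x + 2y = 0.01114;  mass: 100.09x + 84.31y = 0.4968
Solving, x = 1.720 × 10^-3 mol, y = 3.851 × 10^-3 mol
mass of CaCO3 = 1.720 × 10^-3 × 100.09 = 0.1722 g
% CaCO3 = 0.1722 / 0.4968 × 100 = 34.65 %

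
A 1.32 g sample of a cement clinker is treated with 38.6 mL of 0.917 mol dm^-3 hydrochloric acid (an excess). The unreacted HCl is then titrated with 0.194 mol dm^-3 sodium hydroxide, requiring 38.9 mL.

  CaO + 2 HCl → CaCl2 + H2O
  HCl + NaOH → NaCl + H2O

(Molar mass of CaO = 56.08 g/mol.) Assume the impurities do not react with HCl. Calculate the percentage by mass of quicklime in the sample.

59.2 %

n(HCl) added = 0.0386 × 0.917 = 0.0354 mol
n(NaOH) used in back-titration = 0.0389 × 0.194 = 7.55 × 10^-3 mol
n(HCl) left over = 7.55 × 10^-3 mol (1:1 ratio)
n(HCl) consumed by analyte = 0.0354 − 7.55 × 10^-3 = 0.0278 mol
From the 1:2 ratio, n(CaO) = 1/2 × 0.0278 = 0.0139 mol
mass of CaO = 0.0139 × 56.08 = 0.781 g
% CaO = 0.781 / 1.32 × 100 = 59.2 %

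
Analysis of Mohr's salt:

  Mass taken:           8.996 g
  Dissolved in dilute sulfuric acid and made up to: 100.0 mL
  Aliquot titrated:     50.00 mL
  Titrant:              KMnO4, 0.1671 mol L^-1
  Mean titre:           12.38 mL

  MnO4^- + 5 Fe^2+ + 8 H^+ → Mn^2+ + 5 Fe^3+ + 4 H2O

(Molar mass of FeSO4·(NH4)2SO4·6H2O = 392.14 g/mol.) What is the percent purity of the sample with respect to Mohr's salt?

n(KMnO4) per titration = 0.01238 × 0.1671 = 2.069 × 10^-3 mol
From the 5:1 ratio, n(FeSO4·(NH4)2SO4·6H2O) in each aliquot = 5/1 × 2.069 × 10^-3 = 0.01034 mol
n(FeSO4·(NH4)2SO4·6H2O) in the whole flask = 0.01034 × 100.0/50.00 = 0.02069 mol
mass of FeSO4·(NH4)2SO4·6H2O = 0.02069 × 392.14 = 8.112 g
% FeSO4·(NH4)2SO4·6H2O = 8.112 / 8.996 × 100 = 90.18 %

90.18 %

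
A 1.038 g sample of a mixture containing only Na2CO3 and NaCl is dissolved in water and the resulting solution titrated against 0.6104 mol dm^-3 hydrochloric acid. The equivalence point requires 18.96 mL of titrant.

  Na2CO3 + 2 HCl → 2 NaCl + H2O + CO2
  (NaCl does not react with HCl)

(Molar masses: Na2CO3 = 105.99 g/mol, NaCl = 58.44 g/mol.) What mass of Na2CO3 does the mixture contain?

0.6133 g

n(HCl) = 0.01896 × 0.6104 = 0.01157 mol
Let x = n(Na2CO3), y = n(NaCl).
Titrant: 2x = 0.01157;  mass: 105.99x + 58.44y = 1.038
Solving, x = 5.787 × 10^-3 mol, y = 7.267 × 10^-3 mol
mass of Na2CO3 = 5.787 × 10^-3 × 105.99 = 0.6133 g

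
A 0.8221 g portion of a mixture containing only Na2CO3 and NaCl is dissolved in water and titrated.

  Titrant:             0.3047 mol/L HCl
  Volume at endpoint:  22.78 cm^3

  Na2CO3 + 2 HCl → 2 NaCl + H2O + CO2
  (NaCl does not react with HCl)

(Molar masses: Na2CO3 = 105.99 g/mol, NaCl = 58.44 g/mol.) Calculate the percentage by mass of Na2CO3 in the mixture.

44.74 %

n(HCl) = 0.02278 × 0.3047 = 6.941 × 10^-3 mol
Let x = n(Na2CO3), y = n(NaCl).
Titrant: 2x = 6.941 × 10^-3;  mass: 105.99x + 58.44y = 0.8221
Solving, x = 3.471 × 10^-3 mol, y = 7.773 × 10^-3 mol
mass of Na2CO3 = 3.471 × 10^-3 × 105.99 = 0.3678 g
% Na2CO3 = 0.3678 / 0.8221 × 100 = 44.74 %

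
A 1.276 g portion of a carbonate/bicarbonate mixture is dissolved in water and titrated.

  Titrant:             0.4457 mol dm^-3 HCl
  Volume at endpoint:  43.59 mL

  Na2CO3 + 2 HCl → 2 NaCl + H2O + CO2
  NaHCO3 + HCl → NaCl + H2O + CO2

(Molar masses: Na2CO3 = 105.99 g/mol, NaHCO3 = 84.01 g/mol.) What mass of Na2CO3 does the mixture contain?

0.6086 g

n(HCl) = 0.04359 × 0.4457 = 0.01943 mol
Let x = n(Na2CO3), y = n(NaHCO3).
Titrant: 2x + 1y = 0.01943;  mass: 105.99x + 84.01y = 1.276
Solving, x = 5.742 × 10^-3 mol, y = 7.945 × 10^-3 mol
mass of Na2CO3 = 5.742 × 10^-3 × 105.99 = 0.6086 g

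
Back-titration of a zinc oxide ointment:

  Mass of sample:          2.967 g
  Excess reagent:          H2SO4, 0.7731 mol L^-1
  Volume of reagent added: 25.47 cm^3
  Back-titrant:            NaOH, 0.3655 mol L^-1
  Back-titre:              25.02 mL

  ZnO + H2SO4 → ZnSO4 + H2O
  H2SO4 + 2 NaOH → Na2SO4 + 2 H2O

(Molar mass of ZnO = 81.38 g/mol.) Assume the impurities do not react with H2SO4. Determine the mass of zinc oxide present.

n(H2SO4) added = 0.02547 × 0.7731 = 0.01969 mol
n(NaOH) used in back-titration = 0.02502 × 0.3655 = 9.145 × 10^-3 mol
From the 1:2 ratio, n(H2SO4) left over = 1/2 × 9.145 × 10^-3 = 4.572 × 10^-3 mol
n(H2SO4) consumed by analyte = 0.01969 − 4.572 × 10^-3 = 0.01512 mol
n(ZnO) = 0.01512 mol (1:1 ratio)
mass of ZnO = 0.01512 × 81.38 = 1.230 g

1.230 g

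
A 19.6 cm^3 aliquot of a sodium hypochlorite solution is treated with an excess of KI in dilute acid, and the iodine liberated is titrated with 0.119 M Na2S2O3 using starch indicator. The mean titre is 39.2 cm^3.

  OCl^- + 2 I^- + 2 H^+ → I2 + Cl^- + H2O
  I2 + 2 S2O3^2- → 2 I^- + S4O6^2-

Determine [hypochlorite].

0.119 M

n(S2O3^2-) = 0.0392 × 0.119 = 4.66 × 10^-3 mol
n(I2) = n(S2O3^2-)/2 = 2.33 × 10^-3 mol
n(OCl^-) in the aliquot = 2.33 × 10^-3 mol (1:1 ratio)
[OCl^-] = 2.33 × 10^-3 / 0.0196 = 0.119 mol/L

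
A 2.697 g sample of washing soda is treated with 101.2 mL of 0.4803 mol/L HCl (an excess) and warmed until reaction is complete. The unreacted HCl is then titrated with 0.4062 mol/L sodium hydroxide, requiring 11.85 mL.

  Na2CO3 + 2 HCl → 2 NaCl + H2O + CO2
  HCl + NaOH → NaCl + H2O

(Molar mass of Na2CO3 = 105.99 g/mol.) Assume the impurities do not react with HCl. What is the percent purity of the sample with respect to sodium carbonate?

n(HCl) added = 0.1012 × 0.4803 = 0.04861 mol
n(NaOH) used in back-titration = 0.01185 × 0.4062 = 4.813 × 10^-3 mol
n(HCl) left over = 4.813 × 10^-3 mol (1:1 ratio)
n(HCl) consumed by analyte = 0.04861 − 4.813 × 10^-3 = 0.04379 mol
From the 1:2 ratio, n(Na2CO3) = 1/2 × 0.04379 = 0.02190 mol
mass of Na2CO3 = 0.02190 × 105.99 = 2.321 g
% Na2CO3 = 2.321 / 2.697 × 100 = 86.05 %

86.05 %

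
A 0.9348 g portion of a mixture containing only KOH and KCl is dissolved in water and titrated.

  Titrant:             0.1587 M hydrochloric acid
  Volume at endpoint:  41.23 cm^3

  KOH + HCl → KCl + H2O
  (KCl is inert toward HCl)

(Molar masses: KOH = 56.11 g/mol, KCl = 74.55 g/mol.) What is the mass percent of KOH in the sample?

n(HCl) = 0.04123 × 0.1587 = 6.543 × 10^-3 mol
Let x = n(KOH), y = n(KCl).
Titrant: 1x = 6.543 × 10^-3;  mass: 56.11x + 74.55y = 0.9348
Solving, x = 6.543 × 10^-3 mol, y = 7.615 × 10^-3 mol
mass of KOH = 6.543 × 10^-3 × 56.11 = 0.3671 g
% KOH = 0.3671 / 0.9348 × 100 = 39.27 %

39.27 %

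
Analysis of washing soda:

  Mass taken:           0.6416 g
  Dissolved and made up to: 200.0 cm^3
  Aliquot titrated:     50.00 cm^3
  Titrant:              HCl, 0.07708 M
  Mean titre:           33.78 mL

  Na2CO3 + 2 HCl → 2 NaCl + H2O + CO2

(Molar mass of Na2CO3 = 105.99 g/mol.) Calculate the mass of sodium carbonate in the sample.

0.5519 g

n(HCl) per titration = 0.03378 × 0.07708 = 2.604 × 10^-3 mol
From the 1:2 ratio, n(Na2CO3) in each aliquot = 1/2 × 2.604 × 10^-3 = 1.302 × 10^-3 mol
n(Na2CO3) in the whole flask = 1.302 × 10^-3 × 200.0/50.00 = 5.208 × 10^-3 mol
mass of Na2CO3 = 5.208 × 10^-3 × 105.99 = 0.5519 g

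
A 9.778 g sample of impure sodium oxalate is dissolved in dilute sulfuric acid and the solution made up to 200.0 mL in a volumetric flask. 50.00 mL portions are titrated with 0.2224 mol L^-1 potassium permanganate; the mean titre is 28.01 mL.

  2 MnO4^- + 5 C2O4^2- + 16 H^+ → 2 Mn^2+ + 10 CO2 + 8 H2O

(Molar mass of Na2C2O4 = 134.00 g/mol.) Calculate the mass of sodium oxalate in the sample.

8.347 g

n(KMnO4) per titration = 0.02801 × 0.2224 = 6.229 × 10^-3 mol
From the 5:2 ratio, n(Na2C2O4) in each aliquot = 5/2 × 6.229 × 10^-3 = 0.01557 mol
n(Na2C2O4) in the whole flask = 0.01557 × 200.0/50.00 = 0.06229 mol
mass of Na2C2O4 = 0.06229 × 134.00 = 8.347 g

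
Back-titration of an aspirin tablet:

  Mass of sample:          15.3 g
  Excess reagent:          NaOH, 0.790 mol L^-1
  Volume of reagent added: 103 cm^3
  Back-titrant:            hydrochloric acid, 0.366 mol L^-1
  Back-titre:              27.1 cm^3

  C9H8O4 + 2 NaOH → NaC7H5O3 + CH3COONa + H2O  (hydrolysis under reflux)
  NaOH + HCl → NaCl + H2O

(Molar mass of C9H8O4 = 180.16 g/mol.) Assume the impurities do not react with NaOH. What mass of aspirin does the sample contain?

6.44 g

n(NaOH) added = 0.103 × 0.790 = 0.0814 mol
n(HCl) used in back-titration = 0.0271 × 0.366 = 9.92 × 10^-3 mol
n(NaOH) left over = 9.92 × 10^-3 mol (1:1 ratio)
n(NaOH) consumed by analyte = 0.0814 − 9.92 × 10^-3 = 0.0715 mol
From the 1:2 ratio, n(C9H8O4) = 1/2 × 0.0715 = 0.0357 mol
mass of C9H8O4 = 0.0357 × 180.16 = 6.44 g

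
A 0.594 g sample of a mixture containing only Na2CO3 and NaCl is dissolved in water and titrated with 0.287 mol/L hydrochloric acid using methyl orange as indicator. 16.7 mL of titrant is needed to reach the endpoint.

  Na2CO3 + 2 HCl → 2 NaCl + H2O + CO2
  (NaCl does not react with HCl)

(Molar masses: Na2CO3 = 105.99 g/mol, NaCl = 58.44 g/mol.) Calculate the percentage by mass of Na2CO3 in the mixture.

n(HCl) = 0.0167 × 0.287 = 4.79 × 10^-3 mol
Let x = n(Na2CO3), y = n(NaCl).
Titrant: 2x = 4.79 × 10^-3;  mass: 105.99x + 58.44y = 0.594
Solving, x = 2.40 × 10^-3 mol, y = 5.82 × 10^-3 mol
mass of Na2CO3 = 2.40 × 10^-3 × 105.99 = 0.254 g
% Na2CO3 = 0.254 / 0.594 × 100 = 42.8 %

42.8 %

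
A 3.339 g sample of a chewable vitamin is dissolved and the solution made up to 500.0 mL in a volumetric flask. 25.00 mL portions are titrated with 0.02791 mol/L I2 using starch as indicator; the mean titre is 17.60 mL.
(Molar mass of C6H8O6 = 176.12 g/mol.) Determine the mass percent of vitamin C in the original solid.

C6H8O6 + I2 → C6H6O6 + 2 HI
n(I2) per titration = 0.01760 × 0.02791 = 4.912 × 10^-4 mol
n(C6H8O6) in each aliquot = 4.912 × 10^-4 mol (1:1 ratio)
n(C6H8O6) in the whole flask = 4.912 × 10^-4 × 500.0/25.00 = 9.824 × 10^-3 mol
mass of C6H8O6 = 9.824 × 10^-3 × 176.12 = 1.730 g
% C6H8O6 = 1.730 / 3.339 × 100 = 51.82 %

51.82 %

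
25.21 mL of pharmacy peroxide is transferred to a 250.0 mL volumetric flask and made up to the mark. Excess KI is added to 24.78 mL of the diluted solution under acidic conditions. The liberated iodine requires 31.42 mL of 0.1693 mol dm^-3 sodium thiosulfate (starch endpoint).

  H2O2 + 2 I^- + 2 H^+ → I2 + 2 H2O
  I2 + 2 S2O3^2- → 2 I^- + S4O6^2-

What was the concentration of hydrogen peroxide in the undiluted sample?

n(S2O3^2-) = 0.03142 × 0.1693 = 5.319 × 10^-3 mol
n(I2) = n(S2O3^2-)/2 = 2.660 × 10^-3 mol
n(H2O2) in the aliquot = 2.660 × 10^-3 mol (1:1 ratio)
[H2O2]_dilute = 2.660 × 10^-3 / 0.02478 = 0.1073 mol/L
[H2O2]_original = 0.1073 × 250.0/25.21 = 1.064 mol/L

1.064 mol/L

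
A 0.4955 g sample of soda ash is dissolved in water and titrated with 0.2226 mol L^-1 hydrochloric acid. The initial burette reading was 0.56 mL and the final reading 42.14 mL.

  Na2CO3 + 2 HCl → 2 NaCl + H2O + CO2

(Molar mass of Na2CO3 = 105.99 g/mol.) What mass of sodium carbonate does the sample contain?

n(HCl) = 0.04158 L × 0.2226 mol/L = 9.256 × 10^-3 mol
From the 1:2 ratio, n(Na2CO3) = 1/2 × 9.256 × 10^-3 = 4.628 × 10^-3 mol
mass of Na2CO3 = 4.628 × 10^-3 × 105.99 g/mol = 0.4905 g

0.4905 g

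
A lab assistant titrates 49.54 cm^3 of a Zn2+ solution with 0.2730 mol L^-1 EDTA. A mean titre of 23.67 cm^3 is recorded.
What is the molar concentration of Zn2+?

0.1304 mol/L

Zn^2+ + EDTA^4- → [Zn(EDTA)]^2-
n(EDTA) = 0.02367 L × 0.2730 mol/L = 6.462 × 10^-3 mol
n(Zn2+) = 6.462 × 10^-3 mol (1:1 mole ratio)
[Zn2+] = 6.462 × 10^-3 mol / 0.04954 L = 0.1304 mol/L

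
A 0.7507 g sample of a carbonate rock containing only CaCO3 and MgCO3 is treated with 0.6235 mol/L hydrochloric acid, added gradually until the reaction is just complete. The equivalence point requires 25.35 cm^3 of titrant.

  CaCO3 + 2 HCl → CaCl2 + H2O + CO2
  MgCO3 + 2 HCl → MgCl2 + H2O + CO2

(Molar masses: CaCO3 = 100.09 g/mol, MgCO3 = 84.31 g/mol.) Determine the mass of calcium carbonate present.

0.5354 g

n(HCl) = 0.02535 × 0.6235 = 0.01581 mol
Let x = n(CaCO3), y = n(MgCO3).
Titrant: 2x + 2y = 0.01581;  mass: 100.09x + 84.31y = 0.7507
Solving, x = 5.349 × 10^-3 mol, y = 2.554 × 10^-3 mol
mass of CaCO3 = 5.349 × 10^-3 × 100.09 = 0.5354 g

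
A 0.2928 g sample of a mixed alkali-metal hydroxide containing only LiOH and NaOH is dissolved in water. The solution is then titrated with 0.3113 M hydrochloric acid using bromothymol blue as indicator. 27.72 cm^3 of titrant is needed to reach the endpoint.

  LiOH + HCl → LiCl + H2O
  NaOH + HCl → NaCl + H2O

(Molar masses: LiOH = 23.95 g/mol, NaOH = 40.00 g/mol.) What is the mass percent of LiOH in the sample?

26.69 %

n(HCl) = 0.02772 × 0.3113 = 8.629 × 10^-3 mol
Let x = n(LiOH), y = n(NaOH).
Titrant: 1x + 1y = 8.629 × 10^-3;  mass: 23.95x + 40.00y = 0.2928
Solving, x = 3.263 × 10^-3 mol, y = 5.366 × 10^-3 mol
mass of LiOH = 3.263 × 10^-3 × 23.95 = 0.07815 g
% LiOH = 0.07815 / 0.2928 × 100 = 26.69 %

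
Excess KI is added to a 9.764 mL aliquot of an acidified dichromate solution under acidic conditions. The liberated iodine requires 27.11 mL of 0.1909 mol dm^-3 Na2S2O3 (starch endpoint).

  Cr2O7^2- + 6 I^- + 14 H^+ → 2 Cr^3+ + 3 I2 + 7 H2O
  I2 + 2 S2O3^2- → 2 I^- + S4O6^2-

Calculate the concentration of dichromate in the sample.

n(S2O3^2-) = 0.02711 × 0.1909 = 5.175 × 10^-3 mol
n(I2) = n(S2O3^2-)/2 = 2.588 × 10^-3 mol
From the 1:3 ratio, n(Cr2O7^2-) in the aliquot = 1/3 × 2.588 × 10^-3 = 8.625 × 10^-4 mol
[Cr2O7^2-] = 8.625 × 10^-4 / 0.009764 = 0.08834 mol/L

0.08834 mol/L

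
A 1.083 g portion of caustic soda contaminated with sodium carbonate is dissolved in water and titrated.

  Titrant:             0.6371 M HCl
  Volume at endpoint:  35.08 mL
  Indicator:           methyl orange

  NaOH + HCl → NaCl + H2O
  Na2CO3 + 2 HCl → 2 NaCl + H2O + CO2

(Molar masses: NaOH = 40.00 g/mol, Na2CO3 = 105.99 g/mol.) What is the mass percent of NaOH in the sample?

n(HCl) = 0.03508 × 0.6371 = 0.02235 mol
Let x = n(NaOH), y = n(Na2CO3).
Titrant: 1x + 2y = 0.02235;  mass: 40.00x + 105.99y = 1.083
Solving, x = 7.804 × 10^-3 mol, y = 7.273 × 10^-3 mol
mass of NaOH = 7.804 × 10^-3 × 40.00 = 0.3122 g
% NaOH = 0.3122 / 1.083 × 100 = 28.82 %

28.82 %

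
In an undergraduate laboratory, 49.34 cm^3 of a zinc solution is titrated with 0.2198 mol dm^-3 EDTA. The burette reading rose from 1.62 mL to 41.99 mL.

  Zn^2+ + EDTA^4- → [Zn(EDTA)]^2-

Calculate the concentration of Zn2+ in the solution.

n(EDTA) = 0.04037 L × 0.2198 mol/L = 8.873 × 10^-3 mol
n(Zn2+) = 8.873 × 10^-3 mol (1:1 mole ratio)
[Zn2+] = 8.873 × 10^-3 mol / 0.04934 L = 0.1798 mol/L

0.1798 mol/L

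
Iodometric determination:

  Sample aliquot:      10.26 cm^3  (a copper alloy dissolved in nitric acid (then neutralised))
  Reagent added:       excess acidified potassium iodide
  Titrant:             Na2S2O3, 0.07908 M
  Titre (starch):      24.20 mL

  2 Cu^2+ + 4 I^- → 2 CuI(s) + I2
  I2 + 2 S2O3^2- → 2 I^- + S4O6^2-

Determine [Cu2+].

n(S2O3^2-) = 0.02420 × 0.07908 = 1.914 × 10^-3 mol
n(I2) = n(S2O3^2-)/2 = 9.569 × 10^-4 mol
From the 2:1 ratio, n(Cu2+) in the aliquot = 2/1 × 9.569 × 10^-4 = 1.914 × 10^-3 mol
[Cu2+] = 1.914 × 10^-3 / 0.01026 = 0.1865 mol/L

0.1865 M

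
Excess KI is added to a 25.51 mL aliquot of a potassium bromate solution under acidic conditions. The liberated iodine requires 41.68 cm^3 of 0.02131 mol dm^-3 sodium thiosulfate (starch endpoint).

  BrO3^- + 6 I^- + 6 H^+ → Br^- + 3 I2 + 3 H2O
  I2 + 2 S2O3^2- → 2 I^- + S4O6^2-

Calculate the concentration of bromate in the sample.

n(S2O3^2-) = 0.04168 × 0.02131 = 8.882 × 10^-4 mol
n(I2) = n(S2O3^2-)/2 = 4.441 × 10^-4 mol
From the 1:3 ratio, n(BrO3^-) in the aliquot = 1/3 × 4.441 × 10^-4 = 1.480 × 10^-4 mol
[BrO3^-] = 1.480 × 10^-4 / 0.02551 = 0.005803 mol/L

0.005803 mol/L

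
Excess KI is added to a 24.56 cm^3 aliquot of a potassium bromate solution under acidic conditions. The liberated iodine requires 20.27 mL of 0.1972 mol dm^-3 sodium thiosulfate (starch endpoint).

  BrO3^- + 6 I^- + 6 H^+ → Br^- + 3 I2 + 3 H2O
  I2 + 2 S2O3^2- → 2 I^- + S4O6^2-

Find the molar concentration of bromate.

n(S2O3^2-) = 0.02027 × 0.1972 = 3.997 × 10^-3 mol
n(I2) = n(S2O3^2-)/2 = 1.999 × 10^-3 mol
From the 1:3 ratio, n(BrO3^-) in the aliquot = 1/3 × 1.999 × 10^-3 = 6.662 × 10^-4 mol
[BrO3^-] = 6.662 × 10^-4 / 0.02456 = 0.02713 mol/L

0.02713 mol/L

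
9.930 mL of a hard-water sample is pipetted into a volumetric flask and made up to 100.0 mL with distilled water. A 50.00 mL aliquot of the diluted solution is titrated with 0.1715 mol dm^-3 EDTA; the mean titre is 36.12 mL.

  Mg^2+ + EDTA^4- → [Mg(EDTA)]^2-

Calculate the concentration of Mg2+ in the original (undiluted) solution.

n(EDTA) = 0.03612 × 0.1715 = 6.195 × 10^-3 mol
n(Mg2+) in the aliquot = 6.195 × 10^-3 mol (1:1 ratio)
[Mg2+]_dilute = 6.195 × 10^-3 / 0.05000 = 0.1239 mol/L
Dilution factor = 100.0 / 9.930 = 10.07
[Mg2+]_stock = 0.1239 × 10.07 = 1.248 mol/L

1.248 mol/L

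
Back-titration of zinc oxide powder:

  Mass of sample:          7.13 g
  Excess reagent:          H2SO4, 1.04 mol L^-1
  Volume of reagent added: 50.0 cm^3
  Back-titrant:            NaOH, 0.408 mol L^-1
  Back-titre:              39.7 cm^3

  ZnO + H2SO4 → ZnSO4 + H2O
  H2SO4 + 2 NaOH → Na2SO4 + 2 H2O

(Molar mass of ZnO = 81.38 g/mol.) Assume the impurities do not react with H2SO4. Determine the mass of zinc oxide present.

3.57 g

n(H2SO4) added = 0.0500 × 1.04 = 0.0520 mol
n(NaOH) used in back-titration = 0.0397 × 0.408 = 0.0162 mol
From the 1:2 ratio, n(H2SO4) left over = 1/2 × 0.0162 = 8.10 × 10^-3 mol
n(H2SO4) consumed by analyte = 0.0520 − 8.10 × 10^-3 = 0.0439 mol
n(ZnO) = 0.0439 mol (1:1 ratio)
mass of ZnO = 0.0439 × 81.38 = 3.57 g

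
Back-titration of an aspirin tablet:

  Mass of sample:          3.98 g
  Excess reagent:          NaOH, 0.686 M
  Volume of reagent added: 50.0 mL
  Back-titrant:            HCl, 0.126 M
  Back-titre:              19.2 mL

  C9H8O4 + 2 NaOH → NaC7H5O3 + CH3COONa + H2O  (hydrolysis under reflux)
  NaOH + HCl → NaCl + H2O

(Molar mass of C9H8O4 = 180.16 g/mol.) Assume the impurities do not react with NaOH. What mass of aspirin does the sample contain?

n(NaOH) added = 0.0500 × 0.686 = 0.0343 mol
n(HCl) used in back-titration = 0.0192 × 0.126 = 2.42 × 10^-3 mol
n(NaOH) left over = 2.42 × 10^-3 mol (1:1 ratio)
n(NaOH) consumed by analyte = 0.0343 − 2.42 × 10^-3 = 0.0319 mol
From the 1:2 ratio, n(C9H8O4) = 1/2 × 0.0319 = 0.0159 mol
mass of C9H8O4 = 0.0159 × 180.16 = 2.87 g

2.87 g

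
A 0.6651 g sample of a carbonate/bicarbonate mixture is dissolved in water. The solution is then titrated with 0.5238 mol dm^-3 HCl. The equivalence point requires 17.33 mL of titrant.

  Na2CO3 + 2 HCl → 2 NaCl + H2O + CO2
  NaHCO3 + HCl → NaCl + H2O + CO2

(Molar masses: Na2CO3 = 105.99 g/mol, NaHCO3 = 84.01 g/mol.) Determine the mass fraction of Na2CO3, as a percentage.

n(HCl) = 0.01733 × 0.5238 = 9.077 × 10^-3 mol
Let x = n(Na2CO3), y = n(NaHCO3).
Titrant: 2x + 1y = 9.077 × 10^-3;  mass: 105.99x + 84.01y = 0.6651
Solving, x = 1.572 × 10^-3 mol, y = 5.934 × 10^-3 mol
mass of Na2CO3 = 1.572 × 10^-3 × 105.99 = 0.1666 g
% Na2CO3 = 0.1666 / 0.6651 × 100 = 25.05 %

25.05 %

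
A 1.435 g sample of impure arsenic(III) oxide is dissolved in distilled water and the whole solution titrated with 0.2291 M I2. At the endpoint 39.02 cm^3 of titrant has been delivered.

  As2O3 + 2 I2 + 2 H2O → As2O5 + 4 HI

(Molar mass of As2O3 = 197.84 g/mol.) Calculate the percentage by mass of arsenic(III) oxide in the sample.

n(I2) = 0.03902 L × 0.2291 mol/L = 8.939 × 10^-3 mol
From the 1:2 ratio, n(As2O3) = 1/2 × 8.939 × 10^-3 = 4.470 × 10^-3 mol
mass of As2O3 = 4.470 × 10^-3 × 197.84 g/mol = 0.8843 g
% As2O3 = 0.8843 / 1.435 × 100 = 61.62 %

61.62 %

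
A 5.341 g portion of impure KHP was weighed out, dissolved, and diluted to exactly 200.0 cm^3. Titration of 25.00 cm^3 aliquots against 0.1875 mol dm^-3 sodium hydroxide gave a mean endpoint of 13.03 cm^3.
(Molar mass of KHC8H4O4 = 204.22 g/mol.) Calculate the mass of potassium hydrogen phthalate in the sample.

KHC8H4O4 + NaOH → KNaC8H4O4 + H2O
n(NaOH) per titration = 0.01303 × 0.1875 = 2.443 × 10^-3 mol
n(KHC8H4O4) in each aliquot = 2.443 × 10^-3 mol (1:1 ratio)
n(KHC8H4O4) in the whole flask = 2.443 × 10^-3 × 200.0/25.00 = 0.01954 mol
mass of KHC8H4O4 = 0.01954 × 204.22 = 3.991 g

3.991 g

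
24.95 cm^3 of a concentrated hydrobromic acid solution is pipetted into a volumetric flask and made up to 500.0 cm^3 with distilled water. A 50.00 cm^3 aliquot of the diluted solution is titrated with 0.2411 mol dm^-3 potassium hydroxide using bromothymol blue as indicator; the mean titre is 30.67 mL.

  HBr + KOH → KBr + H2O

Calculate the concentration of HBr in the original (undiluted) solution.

2.964 mol/L

n(KOH) = 0.03067 × 0.2411 = 7.395 × 10^-3 mol
n(HBr) in the aliquot = 7.395 × 10^-3 mol (1:1 ratio)
[HBr]_dilute = 7.395 × 10^-3 / 0.05000 = 0.1479 mol/L
Dilution factor = 500.0 / 24.95 = 20.04
[HBr]_stock = 0.1479 × 20.04 = 2.964 mol/L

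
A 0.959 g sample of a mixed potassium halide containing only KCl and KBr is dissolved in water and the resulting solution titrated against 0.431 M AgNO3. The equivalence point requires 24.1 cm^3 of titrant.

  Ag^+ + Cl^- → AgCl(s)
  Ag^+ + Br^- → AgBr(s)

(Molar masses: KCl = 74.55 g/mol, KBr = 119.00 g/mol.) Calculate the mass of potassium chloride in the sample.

0.465 g

n(AgNO3) = 0.0241 × 0.431 = 0.0104 mol
Let x = n(KCl), y = n(KBr).
Titrant: 1x + 1y = 0.0104;  mass: 74.55x + 119.00y = 0.959
Solving, x = 6.23 × 10^-3 mol, y = 4.15 × 10^-3 mol
mass of KCl = 6.23 × 10^-3 × 74.55 = 0.465 g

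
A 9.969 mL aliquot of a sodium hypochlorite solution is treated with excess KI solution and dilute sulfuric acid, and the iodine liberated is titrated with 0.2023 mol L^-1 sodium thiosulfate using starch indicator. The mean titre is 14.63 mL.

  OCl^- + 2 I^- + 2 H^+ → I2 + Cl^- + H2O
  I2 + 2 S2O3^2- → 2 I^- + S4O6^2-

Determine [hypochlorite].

0.1484 mol/L

n(S2O3^2-) = 0.01463 × 0.2023 = 2.960 × 10^-3 mol
n(I2) = n(S2O3^2-)/2 = 1.480 × 10^-3 mol
n(OCl^-) in the aliquot = 1.480 × 10^-3 mol (1:1 ratio)
[OCl^-] = 1.480 × 10^-3 / 0.009969 = 0.1484 mol/L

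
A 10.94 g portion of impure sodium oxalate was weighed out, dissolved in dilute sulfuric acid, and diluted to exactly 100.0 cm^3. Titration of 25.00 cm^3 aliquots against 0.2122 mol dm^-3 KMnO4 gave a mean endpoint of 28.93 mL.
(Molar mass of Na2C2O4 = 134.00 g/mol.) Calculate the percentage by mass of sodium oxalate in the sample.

2 MnO4^- + 5 C2O4^2- + 16 H^+ → 2 Mn^2+ + 10 CO2 + 8 H2O
n(KMnO4) per titration = 0.02893 × 0.2122 = 6.139 × 10^-3 mol
From the 5:2 ratio, n(Na2C2O4) in each aliquot = 5/2 × 6.139 × 10^-3 = 0.01535 mol
n(Na2C2O4) in the whole flask = 0.01535 × 100.0/25.00 = 0.06139 mol
mass of Na2C2O4 = 0.06139 × 134.00 = 8.226 g
% Na2C2O4 = 8.226 / 10.94 × 100 = 75.19 %

75.19 %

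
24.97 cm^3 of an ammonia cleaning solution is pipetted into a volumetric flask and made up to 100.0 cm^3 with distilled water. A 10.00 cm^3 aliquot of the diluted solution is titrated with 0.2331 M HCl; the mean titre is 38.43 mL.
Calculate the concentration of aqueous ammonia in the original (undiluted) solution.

3.588 M

NH3 + HCl → NH4Cl
n(HCl) = 0.03843 × 0.2331 = 8.958 × 10^-3 mol
n(NH3) in the aliquot = 8.958 × 10^-3 mol (1:1 ratio)
[NH3]_dilute = 8.958 × 10^-3 / 0.01000 = 0.8958 mol/L
Dilution factor = 100.0 / 24.97 = 4.005
[NH3]_stock = 0.8958 × 4.005 = 3.588 mol/L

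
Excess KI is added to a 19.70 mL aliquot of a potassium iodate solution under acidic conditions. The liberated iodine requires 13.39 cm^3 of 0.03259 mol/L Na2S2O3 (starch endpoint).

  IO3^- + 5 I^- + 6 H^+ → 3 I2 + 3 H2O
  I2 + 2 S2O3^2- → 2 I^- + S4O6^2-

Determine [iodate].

n(S2O3^2-) = 0.01339 × 0.03259 = 4.364 × 10^-4 mol
n(I2) = n(S2O3^2-)/2 = 2.182 × 10^-4 mol
From the 1:3 ratio, n(IO3^-) in the aliquot = 1/3 × 2.182 × 10^-4 = 7.273 × 10^-5 mol
[IO3^-] = 7.273 × 10^-5 / 0.01970 = 0.003692 mol/L

0.003692 mol/L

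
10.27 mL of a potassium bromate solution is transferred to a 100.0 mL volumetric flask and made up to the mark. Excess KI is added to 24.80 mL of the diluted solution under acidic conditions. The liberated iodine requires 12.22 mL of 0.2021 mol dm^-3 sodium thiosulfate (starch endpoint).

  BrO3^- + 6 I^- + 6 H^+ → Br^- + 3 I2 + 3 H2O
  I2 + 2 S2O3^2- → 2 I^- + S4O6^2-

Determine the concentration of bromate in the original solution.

n(S2O3^2-) = 0.01222 × 0.2021 = 2.470 × 10^-3 mol
n(I2) = n(S2O3^2-)/2 = 1.235 × 10^-3 mol
From the 1:3 ratio, n(BrO3^-) in the aliquot = 1/3 × 1.235 × 10^-3 = 4.116 × 10^-4 mol
[BrO3^-]_dilute = 4.116 × 10^-4 / 0.02480 = 0.01660 mol/L
[BrO3^-]_original = 0.01660 × 100.0/10.27 = 0.1616 mol/L

0.1616 mol/L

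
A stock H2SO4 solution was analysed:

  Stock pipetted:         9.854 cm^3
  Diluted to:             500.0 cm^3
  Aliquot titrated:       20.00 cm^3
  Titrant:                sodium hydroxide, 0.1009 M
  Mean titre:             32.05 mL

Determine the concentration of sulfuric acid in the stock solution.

4.102 M

H2SO4 + 2 NaOH → Na2SO4 + 2 H2O
n(NaOH) = 0.03205 × 0.1009 = 3.234 × 10^-3 mol
From the 1:2 ratio, n(H2SO4) in the aliquot = 1/2 × 3.234 × 10^-3 = 1.617 × 10^-3 mol
[H2SO4]_dilute = 1.617 × 10^-3 / 0.02000 = 0.08085 mol/L
Dilution factor = 500.0 / 9.854 = 50.74
[H2SO4]_stock = 0.08085 × 50.74 = 4.102 mol/L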